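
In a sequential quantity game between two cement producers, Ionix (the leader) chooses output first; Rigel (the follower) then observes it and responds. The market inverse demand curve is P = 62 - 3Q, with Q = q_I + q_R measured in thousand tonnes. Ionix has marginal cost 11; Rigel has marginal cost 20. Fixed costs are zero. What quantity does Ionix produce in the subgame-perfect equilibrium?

10

Solve by backward induction. Given q_I, the follower Rigel maximises π_R = (62 - 3q_I - 3q_R)q_R - 20q_R.
Setting the follower's marginal profit to zero, 42 - 3q_I - 6q_R = 0, i.e. q_R = (42 - 3q_I)/6.
Ionix substitutes q_R(q_I) into its own profit: π_I = q_I(62 - 3q_I - (42 - 3q_I)/2) - 11q_I = (41 - (3/2)q_I)q_I - 11q_I.
Leader FOC: 30 - 3q_I = 0, so q_I = 10.
Then q_R = (42 - 3·10)/6 = 2.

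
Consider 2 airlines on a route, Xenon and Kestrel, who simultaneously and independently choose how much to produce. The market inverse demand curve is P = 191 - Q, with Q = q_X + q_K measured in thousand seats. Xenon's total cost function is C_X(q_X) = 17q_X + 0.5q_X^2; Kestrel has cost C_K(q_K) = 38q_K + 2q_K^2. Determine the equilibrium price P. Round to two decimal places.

Xenon's profit: π_X = (191 - Q)q_X - (17q_X + (1/2)q_X²). Setting ∂π_X/∂q_X = 0: 174 - 3q_X - (q_K) = 0.
Kestrel's profit: π_K = (191 - Q)q_K - (38q_K + 2q_K²). Setting ∂π_K/∂q_K = 0: 153 - 6q_K - (q_X) = 0.
Best responses: q_X = (174 - q_K)/3, q_K = (153 - q_X)/6.
Solving the pair: q_X = 891/17, q_K = 285/17.
Total output Q = 1176/17, so price P = 191 - 1176/17 = 121.8235.

121.82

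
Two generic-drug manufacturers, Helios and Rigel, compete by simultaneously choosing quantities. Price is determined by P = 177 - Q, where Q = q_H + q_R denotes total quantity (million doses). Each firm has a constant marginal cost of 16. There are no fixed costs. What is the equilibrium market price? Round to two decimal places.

Each firm earns π_i = (177 - Q)q_i - 16q_i.
Setting ∂π_i/∂q_i = 0 with rivals' quantities fixed: 161 - 2q_i - q_j = 0.
With identical firms every q_j equals q_i, so q_j = q_i and 161 = 3q_i, giving q_i = 161/3.
Total output Q = 322/3, so price P = 177 - 322/3 = 209/3.

69.67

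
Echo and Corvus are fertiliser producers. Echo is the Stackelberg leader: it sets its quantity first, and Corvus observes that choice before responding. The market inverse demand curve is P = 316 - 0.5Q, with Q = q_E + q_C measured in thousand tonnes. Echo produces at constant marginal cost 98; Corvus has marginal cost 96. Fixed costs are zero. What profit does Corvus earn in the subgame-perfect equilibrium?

6272

The follower Corvus best-responds to any q_E: π_C = (316 - 0.5Q)q_C - 96q_C.
∂π_C/∂q_C = 220 - (1/2)q_E - q_C = 0 gives the reaction function q_C = (220 - (1/2)q_E).
The leader anticipates this reaction. Substituting into P = 316 - 0.5Q gives P = 206 - (1/4)q_E, so π_E = (206 - (1/4)q_E)q_E - 98q_E.
Maximising: ∂π_E/∂q_E = 108 - (1/2)q_E = 0, giving q_E = 216.
Then q_C = (220 - (1/2)·216) = 112.
Price P = 316 - (1/2)·328 = 152.
Corvus's profit: (152 - 96)·112 = 6272.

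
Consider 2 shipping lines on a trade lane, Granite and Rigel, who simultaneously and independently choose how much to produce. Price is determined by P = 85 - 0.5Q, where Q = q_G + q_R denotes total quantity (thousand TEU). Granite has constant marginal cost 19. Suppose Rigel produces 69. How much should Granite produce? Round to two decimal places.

31.50

With the rival's output fixed at 69, Granite's profit is π_G = (85 - (1/2)·69 - (1/2)q_G)q_G - (19q_G) = (101/2 - (1/2)q_G)q_G - (19q_G).
∂π_G/∂q_G = 63/2 - q_G = 0, so q_G = 63/2.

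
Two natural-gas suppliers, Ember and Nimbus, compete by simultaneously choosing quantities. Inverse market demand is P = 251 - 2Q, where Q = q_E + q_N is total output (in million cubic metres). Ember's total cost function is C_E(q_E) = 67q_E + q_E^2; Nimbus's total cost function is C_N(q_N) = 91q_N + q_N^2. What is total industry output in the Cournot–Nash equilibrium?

Ember's profit: π_E = (251 - 2Q)q_E - (67q_E + q_E²). Setting ∂π_E/∂q_E = 0: 184 - 6q_E - 2(q_N) = 0.
Nimbus's first-order condition: 160 - 6q_N - 2(q_E) = 0.
Rearranging gives the reaction functions q_E = (184 - 2q_N)/6 and q_N = (160 - 2q_E)/6.
Substituting one into the other gives q_E = 49/2 and q_N = 37/2.
Total output Q = 49/2 + 37/2 = 43.

43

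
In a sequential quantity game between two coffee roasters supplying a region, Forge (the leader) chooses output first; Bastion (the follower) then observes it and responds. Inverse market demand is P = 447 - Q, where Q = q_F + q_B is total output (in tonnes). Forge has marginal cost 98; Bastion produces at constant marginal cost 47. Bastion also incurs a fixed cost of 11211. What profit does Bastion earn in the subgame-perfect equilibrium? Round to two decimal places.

4539.25

Solve by backward induction. Given q_F, the follower Bastion maximises π_B = (447 - q_F - q_B)q_B - 47q_B.
∂π_B/∂q_B = 400 - q_F - 2q_B = 0 gives the reaction function q_B = (400 - q_F)/2.
The leader anticipates this reaction. Substituting into P = 447 - Q gives P = 247 - (1/2)q_F, so π_F = (247 - (1/2)q_F)q_F - 98q_F.
Maximising: ∂π_F/∂q_F = 149 - q_F = 0, giving q_F = 149.
Then q_B = (400 - 149)/2 = 251/2.
Price P = 447 - 549/2 = 345/2.
Bastion's profit: (345/2 - 47)·(251/2) - 11211 = 4539.2500.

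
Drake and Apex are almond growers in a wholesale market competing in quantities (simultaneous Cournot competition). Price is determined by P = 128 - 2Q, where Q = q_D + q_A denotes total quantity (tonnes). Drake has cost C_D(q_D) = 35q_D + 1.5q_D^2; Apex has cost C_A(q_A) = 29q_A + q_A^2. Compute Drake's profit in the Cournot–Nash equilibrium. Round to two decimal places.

Drake's profit: π_D = (128 - 2Q)q_D - (35q_D + (3/2)q_D²). Setting ∂π_D/∂q_D = 0: 93 - 7q_D - 2(q_A) = 0.
Apex's profit: π_A = (128 - 2Q)q_A - (29q_A + q_A²). Setting ∂π_A/∂q_A = 0: 99 - 6q_A - 2(q_D) = 0.
Best responses: q_D = (93 - 2q_A)/7, q_A = (99 - 2q_D)/6.
Substituting one into the other gives q_D = 180/19 and q_A = 507/38.
Price P = 128 - 2·(867/38) = 1565/19.
Drake's profit: (1565/19)·(180/19) - 35·(180/19) - (3/2)(180/19)² = 314.1274.

314.13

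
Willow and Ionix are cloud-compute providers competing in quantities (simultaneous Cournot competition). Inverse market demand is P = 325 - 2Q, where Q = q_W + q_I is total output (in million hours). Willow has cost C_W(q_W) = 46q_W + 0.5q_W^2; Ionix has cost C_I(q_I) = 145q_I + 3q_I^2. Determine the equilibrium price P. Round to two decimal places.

Willow's profit: π_W = (325 - 2Q)q_W - (46q_W + (1/2)q_W²). Setting ∂π_W/∂q_W = 0: 279 - 5q_W - 2(q_I) = 0.
Ionix's first-order condition: 180 - 10q_I - 2(q_W) = 0.
Rearranging gives the reaction functions q_W = (279 - 2q_I)/5 and q_I = (180 - 2q_W)/10.
Substituting one into the other gives q_W = 1215/23 and q_I = 171/23.
Total output Q = 1386/23, so price P = 325 - 2·(1386/23) = 204.4783.

204.48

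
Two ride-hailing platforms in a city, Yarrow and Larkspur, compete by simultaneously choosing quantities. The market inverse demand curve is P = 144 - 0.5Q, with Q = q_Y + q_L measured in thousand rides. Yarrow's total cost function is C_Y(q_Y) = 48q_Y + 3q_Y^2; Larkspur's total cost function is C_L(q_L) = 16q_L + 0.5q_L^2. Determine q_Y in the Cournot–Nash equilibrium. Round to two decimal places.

9.31

Yarrow's profit: π_Y = (144 - 0.5Q)q_Y - (48q_Y + 3q_Y²). Setting ∂π_Y/∂q_Y = 0: 96 - 7q_Y - (1/2)(q_L) = 0.
Larkspur's profit: π_L = (144 - 0.5Q)q_L - (16q_L + (1/2)q_L²). Setting ∂π_L/∂q_L = 0: 128 - 2q_L - (1/2)(q_Y) = 0.
Rearranging gives the reaction functions q_Y = (96 - (1/2)q_L)/7 and q_L = (128 - (1/2)q_Y)/2.
Solving the pair: q_Y = 512/55, q_L = 61.6727.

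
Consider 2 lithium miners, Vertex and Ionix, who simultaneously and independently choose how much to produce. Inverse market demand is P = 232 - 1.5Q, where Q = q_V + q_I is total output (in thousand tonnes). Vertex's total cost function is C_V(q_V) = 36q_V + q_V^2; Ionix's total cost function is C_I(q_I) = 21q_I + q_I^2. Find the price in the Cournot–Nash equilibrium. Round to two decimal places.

138.08

Vertex's profit: π_V = (232 - 1.5Q)q_V - (36q_V + q_V²). Setting ∂π_V/∂q_V = 0: 196 - 5q_V - (3/2)(q_I) = 0.
Ionix's first-order condition: 211 - 5q_I - (3/2)(q_V) = 0.
So q_V = (196 - (3/2)q_I)/5 and q_I = (211 - (3/2)q_V)/5.
Substituting one into the other gives q_V = 29.1648 and q_I = 33.4505.
Total output Q = 814/13, so price P = 232 - (3/2)·(814/13) = 1795/13.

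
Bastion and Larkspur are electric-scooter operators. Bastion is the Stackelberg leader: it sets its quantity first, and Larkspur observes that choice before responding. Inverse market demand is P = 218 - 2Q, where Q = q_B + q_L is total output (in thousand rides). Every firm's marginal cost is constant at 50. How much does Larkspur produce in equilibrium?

The follower Larkspur best-responds to any q_B: π_L = (218 - 2Q)q_L - 50q_L.
Follower FOC: 168 - 2q_B - 4q_L = 0, so q_L(q_B) = (168 - 2q_B)/4.
Bastion substitutes q_L(q_B) into its own profit: π_B = q_B(218 - 2q_B - (168 - 2q_B)/2) - 50q_B = (134 - q_B)q_B - 50q_B.
Leader FOC: 84 - 2q_B = 0, so q_B = 42.
Then q_L = (168 - 2·42)/4 = 21.

21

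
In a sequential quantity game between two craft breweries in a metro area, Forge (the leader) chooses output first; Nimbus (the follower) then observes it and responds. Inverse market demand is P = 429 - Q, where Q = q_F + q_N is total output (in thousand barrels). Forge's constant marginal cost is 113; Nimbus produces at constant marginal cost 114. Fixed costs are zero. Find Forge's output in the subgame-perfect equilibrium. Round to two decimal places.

Solve by backward induction. Given q_F, the follower Nimbus maximises π_N = (429 - q_F - q_N)q_N - 114q_N.
∂π_N/∂q_N = 315 - q_F - 2q_N = 0 gives the reaction function q_N = (315 - q_F)/2.
The leader anticipates this reaction. Substituting into P = 429 - Q gives P = 543/2 - (1/2)q_F, so π_F = (543/2 - (1/2)q_F)q_F - 113q_F.
Maximising: ∂π_F/∂q_F = 317/2 - q_F = 0, giving q_F = 317/2.
Then q_N = (315 - 317/2)/2 = 313/4.

158.50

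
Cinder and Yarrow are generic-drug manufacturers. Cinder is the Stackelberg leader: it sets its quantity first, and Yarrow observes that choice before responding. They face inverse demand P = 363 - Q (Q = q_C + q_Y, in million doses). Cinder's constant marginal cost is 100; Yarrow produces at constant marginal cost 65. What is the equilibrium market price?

Solve by backward induction. Given q_C, the follower Yarrow maximises π_Y = (363 - q_C - q_Y)q_Y - 65q_Y.
Setting the follower's marginal profit to zero, 298 - q_C - 2q_Y = 0, i.e. q_Y = (298 - q_C)/2.
The leader anticipates this reaction. Substituting into P = 363 - Q gives P = 214 - (1/2)q_C, so π_C = (214 - (1/2)q_C)q_C - 100q_C.
Maximising: ∂π_C/∂q_C = 114 - q_C = 0, giving q_C = 114.
Then q_Y = (298 - 114)/2 = 92.
Total output Q = 206, so price P = 363 - 206 = 157.

157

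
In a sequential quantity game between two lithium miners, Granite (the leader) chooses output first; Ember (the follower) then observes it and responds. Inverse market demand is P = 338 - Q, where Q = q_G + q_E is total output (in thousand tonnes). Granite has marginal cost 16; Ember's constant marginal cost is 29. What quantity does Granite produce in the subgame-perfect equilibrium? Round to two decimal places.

The follower Ember best-responds to any q_G: π_E = (338 - Q)q_E - 29q_E.
∂π_E/∂q_E = 309 - q_G - 2q_E = 0 gives the reaction function q_E = (309 - q_G)/2.
The leader anticipates this reaction. Substituting into P = 338 - Q gives P = 367/2 - (1/2)q_G, so π_G = (367/2 - (1/2)q_G)q_G - 16q_G.
Leader FOC: 335/2 - q_G = 0, so q_G = 335/2.
Then q_E = (309 - 335/2)/2 = 283/4.

167.50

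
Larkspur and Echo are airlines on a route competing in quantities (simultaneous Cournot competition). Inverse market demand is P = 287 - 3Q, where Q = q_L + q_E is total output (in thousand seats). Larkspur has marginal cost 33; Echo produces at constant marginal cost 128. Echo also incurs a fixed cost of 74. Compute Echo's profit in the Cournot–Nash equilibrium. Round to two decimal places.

Larkspur's profit: π_L = (287 - 3Q)q_L - (33q_L). Setting ∂π_L/∂q_L = 0: 254 - 6q_L - 3(q_E) = 0.
Echo's first-order condition: 159 - 6q_E - 3(q_L) = 0.
So q_L = (254 - 3q_E)/6 and q_E = (159 - 3q_L)/6.
Solving the pair: q_L = 349/9, q_E = 64/9.
Price P = 287 - 3·(413/9) = 448/3.
Echo's profit: (448/3 - 128)·(64/9) - 74 = 77.7037.

77.70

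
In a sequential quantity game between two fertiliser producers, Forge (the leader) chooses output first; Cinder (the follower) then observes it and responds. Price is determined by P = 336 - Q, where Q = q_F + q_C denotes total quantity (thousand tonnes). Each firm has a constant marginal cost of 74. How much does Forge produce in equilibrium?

131

Solve by backward induction. Given q_F, the follower Cinder maximises π_C = (336 - q_F - q_C)q_C - 74q_C.
Follower FOC: 262 - q_F - 2q_C = 0, so q_C(q_F) = (262 - q_F)/2.
Forge substitutes q_C(q_F) into its own profit: π_F = q_F(336 - q_F - (262 - q_F)/2) - 74q_F = (205 - (1/2)q_F)q_F - 74q_F.
Maximising: ∂π_F/∂q_F = 131 - q_F = 0, giving q_F = 131.
Then q_C = (262 - 131)/2 = 131/2.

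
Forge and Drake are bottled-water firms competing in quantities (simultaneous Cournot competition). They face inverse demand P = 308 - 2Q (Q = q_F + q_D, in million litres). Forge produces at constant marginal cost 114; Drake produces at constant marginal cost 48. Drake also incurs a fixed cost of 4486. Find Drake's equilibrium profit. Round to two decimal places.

Forge's profit: π_F = (308 - 2Q)q_F - (114q_F). Setting ∂π_F/∂q_F = 0: 194 - 4q_F - 2(q_D) = 0.
Drake's first-order condition: 260 - 4q_D - 2(q_F) = 0.
Rearranging gives the reaction functions q_F = (194 - 2q_D)/4 and q_D = (260 - 2q_F)/4.
Substituting one into the other gives q_F = 64/3 and q_D = 163/3.
Price P = 308 - 2·(227/3) = 470/3.
Drake's profit: (470/3 - 48)·(163/3) - 4486 = 1418.2222.

1418.22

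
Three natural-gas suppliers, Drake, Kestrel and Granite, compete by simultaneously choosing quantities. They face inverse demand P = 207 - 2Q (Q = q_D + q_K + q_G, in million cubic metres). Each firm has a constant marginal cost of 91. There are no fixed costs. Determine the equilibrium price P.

120

A representative firm's profit is π_i = q_i(207 - 2Q) - 91q_i.
First-order condition (treating rivals' output as given): 116 - 4q_i - 2·Σ_{j≠i} q_j = 0.
By symmetry each firm produces the same amount; substituting Σ_{j≠i} q_j = 2q_i yields q_i = 116/8 = 29/2.
Total output Q = 87/2, so price P = 207 - 2·(87/2) = 120.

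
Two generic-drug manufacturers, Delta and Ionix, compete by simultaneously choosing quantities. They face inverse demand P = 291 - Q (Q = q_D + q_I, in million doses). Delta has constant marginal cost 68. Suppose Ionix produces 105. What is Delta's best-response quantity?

With the rival's output fixed at 105, Delta's profit is π_D = (291 - 105 - q_D)q_D - (68q_D) = (186 - q_D)q_D - (68q_D).
∂π_D/∂q_D = 118 - 2q_D = 0, so q_D = 59.

59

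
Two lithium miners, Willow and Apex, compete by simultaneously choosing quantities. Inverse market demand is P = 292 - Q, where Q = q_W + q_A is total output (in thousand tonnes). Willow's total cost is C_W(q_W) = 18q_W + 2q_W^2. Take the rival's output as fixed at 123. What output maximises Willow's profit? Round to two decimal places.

25.17

With the rival's output fixed at 123, Willow's profit is π_W = (292 - 123 - q_W)q_W - (18q_W + 2q_W²) = (169 - q_W)q_W - (18q_W + 2q_W²).
∂π_W/∂q_W = 151 - 6q_W = 0, so q_W = 151/6.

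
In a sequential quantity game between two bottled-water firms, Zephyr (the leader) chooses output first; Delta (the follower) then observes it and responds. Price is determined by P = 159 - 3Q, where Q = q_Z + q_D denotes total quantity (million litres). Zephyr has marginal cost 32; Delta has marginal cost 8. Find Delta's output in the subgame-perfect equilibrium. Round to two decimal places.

Solve by backward induction. Given q_Z, the follower Delta maximises π_D = (159 - 3q_Z - 3q_D)q_D - 8q_D.
Setting the follower's marginal profit to zero, 151 - 3q_Z - 6q_D = 0, i.e. q_D = (151 - 3q_Z)/6.
The leader anticipates this reaction. Substituting into P = 159 - 3Q gives P = 167/2 - (3/2)q_Z, so π_Z = (167/2 - (3/2)q_Z)q_Z - 32q_Z.
Leader FOC: 103/2 - 3q_Z = 0, so q_Z = 103/6.
Then q_D = (151 - 3·(103/6))/6 = 199/12.

16.58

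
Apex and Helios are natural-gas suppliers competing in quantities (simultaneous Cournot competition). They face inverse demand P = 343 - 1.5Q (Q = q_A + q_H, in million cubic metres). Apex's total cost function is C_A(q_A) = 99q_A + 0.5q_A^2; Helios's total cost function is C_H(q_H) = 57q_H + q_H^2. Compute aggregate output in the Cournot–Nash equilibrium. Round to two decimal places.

88.39

Apex's profit: π_A = (343 - 1.5Q)q_A - (99q_A + (1/2)q_A²). Setting ∂π_A/∂q_A = 0: 244 - 4q_A - (3/2)(q_H) = 0.
Helios's first-order condition: 286 - 5q_H - (3/2)(q_A) = 0.
So q_A = (244 - (3/2)q_H)/4 and q_H = (286 - (3/2)q_A)/5.
Substituting one into the other gives q_A = 44.5634 and q_H = 43.8310.
Total output Q = 44.5634 + 43.8310 = 88.3944.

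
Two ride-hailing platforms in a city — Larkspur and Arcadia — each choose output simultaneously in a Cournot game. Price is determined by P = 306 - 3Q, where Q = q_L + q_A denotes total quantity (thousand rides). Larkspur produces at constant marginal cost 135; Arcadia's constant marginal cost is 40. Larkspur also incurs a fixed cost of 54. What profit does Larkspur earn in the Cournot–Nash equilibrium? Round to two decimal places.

Larkspur's profit: π_L = (306 - 3Q)q_L - (135q_L). Setting ∂π_L/∂q_L = 0: 171 - 6q_L - 3(q_A) = 0.
Arcadia's profit: π_A = (306 - 3Q)q_A - (40q_A). Setting ∂π_A/∂q_A = 0: 266 - 6q_A - 3(q_L) = 0.
Best responses: q_L = (171 - 3q_A)/6, q_A = (266 - 3q_L)/6.
Substituting one into the other gives q_L = 76/9 and q_A = 361/9.
Price P = 306 - 3·(437/9) = 481/3.
Larkspur's profit: (481/3 - 135)·(76/9) - 54 = 159.9259.

159.93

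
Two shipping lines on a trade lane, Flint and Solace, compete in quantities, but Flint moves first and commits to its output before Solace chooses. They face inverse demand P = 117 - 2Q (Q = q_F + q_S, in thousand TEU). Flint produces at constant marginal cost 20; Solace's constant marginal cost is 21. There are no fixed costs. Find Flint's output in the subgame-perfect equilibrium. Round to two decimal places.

24.50

The follower Solace best-responds to any q_F: π_S = (117 - 2Q)q_S - 21q_S.
Setting the follower's marginal profit to zero, 96 - 2q_F - 4q_S = 0, i.e. q_S = (96 - 2q_F)/4.
Flint substitutes q_S(q_F) into its own profit: π_F = q_F(117 - 2q_F - (96 - 2q_F)/2) - 20q_F = (69 - q_F)q_F - 20q_F.
The leader's first-order condition 49 - 2q_F = 0 yields q_F = 49/2.
Then q_S = (96 - 2·(49/2))/4 = 47/4.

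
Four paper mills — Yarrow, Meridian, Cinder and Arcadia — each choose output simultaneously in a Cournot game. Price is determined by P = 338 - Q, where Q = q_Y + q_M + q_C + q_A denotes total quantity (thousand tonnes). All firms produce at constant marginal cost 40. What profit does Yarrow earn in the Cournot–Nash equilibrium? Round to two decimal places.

Each firm earns π_i = (338 - Q)q_i - 40q_i.
First-order condition (treating rivals' output as given): 298 - 2q_i - Σ_{j≠i} q_j = 0.
With identical firms every q_j equals q_i, so Σ_{j≠i} q_j = 3q_i and 298 = 5q_i, giving q_i = 298/5.
Price P = 338 - 1192/5 = 498/5.
Yarrow's profit: (498/5 - 40)·(298/5) = 3552.1600.

3552.16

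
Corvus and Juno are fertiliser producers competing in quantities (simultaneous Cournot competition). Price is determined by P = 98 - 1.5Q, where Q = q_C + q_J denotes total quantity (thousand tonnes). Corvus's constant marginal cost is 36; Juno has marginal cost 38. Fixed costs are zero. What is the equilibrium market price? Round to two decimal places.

57.33

Corvus's profit: π_C = (98 - 1.5Q)q_C - (36q_C). Setting ∂π_C/∂q_C = 0: 62 - 3q_C - (3/2)(q_J) = 0.
Juno's profit: π_J = (98 - 1.5Q)q_J - (38q_J). Setting ∂π_J/∂q_J = 0: 60 - 3q_J - (3/2)(q_C) = 0.
So q_C = (62 - (3/2)q_J)/3 and q_J = (60 - (3/2)q_C)/3.
Solving the pair: q_C = 128/9, q_J = 116/9.
Total output Q = 244/9, so price P = 98 - (3/2)·(244/9) = 172/3.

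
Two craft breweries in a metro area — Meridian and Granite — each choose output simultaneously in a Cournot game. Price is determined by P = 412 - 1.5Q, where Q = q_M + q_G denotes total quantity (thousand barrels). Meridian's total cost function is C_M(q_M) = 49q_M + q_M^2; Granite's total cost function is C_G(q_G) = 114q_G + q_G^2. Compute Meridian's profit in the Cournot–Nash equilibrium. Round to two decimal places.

9039.60

Meridian's profit: π_M = (412 - 1.5Q)q_M - (49q_M + q_M²). Setting ∂π_M/∂q_M = 0: 363 - 5q_M - (3/2)(q_G) = 0.
Granite's profit: π_G = (412 - 1.5Q)q_G - (114q_G + q_G²). Setting ∂π_G/∂q_G = 0: 298 - 5q_G - (3/2)(q_M) = 0.
Best responses: q_M = (363 - (3/2)q_G)/5, q_G = (298 - (3/2)q_M)/5.
Solving the pair: q_M = 60.1319, q_G = 41.5604.
Price P = 412 - (3/2)·(1322/13) = 259.4615.
Meridian's profit: 259.4615·60.1319 - 49·60.1319 - 60.1319² = 9039.6039.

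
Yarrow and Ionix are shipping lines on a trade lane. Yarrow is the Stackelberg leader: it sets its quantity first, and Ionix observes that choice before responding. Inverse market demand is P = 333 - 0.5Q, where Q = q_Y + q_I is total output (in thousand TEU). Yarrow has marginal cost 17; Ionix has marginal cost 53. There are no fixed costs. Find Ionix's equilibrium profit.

Solve by backward induction. Given q_Y, the follower Ionix maximises π_I = (333 - (1/2)q_Y - (1/2)q_I)q_I - 53q_I.
Follower FOC: 280 - (1/2)q_Y - q_I = 0, so q_I(q_Y) = (280 - (1/2)q_Y).
Yarrow substitutes q_I(q_Y) into its own profit: π_Y = q_Y(333 - (1/2)q_Y - (280 - (1/2)q_Y)/2) - 17q_Y = (193 - (1/4)q_Y)q_Y - 17q_Y.
Maximising: ∂π_Y/∂q_Y = 176 - (1/2)q_Y = 0, giving q_Y = 352.
Then q_I = (280 - (1/2)·352) = 104.
Price P = 333 - (1/2)·456 = 105.
Ionix's profit: (105 - 53)·104 = 5408.

5408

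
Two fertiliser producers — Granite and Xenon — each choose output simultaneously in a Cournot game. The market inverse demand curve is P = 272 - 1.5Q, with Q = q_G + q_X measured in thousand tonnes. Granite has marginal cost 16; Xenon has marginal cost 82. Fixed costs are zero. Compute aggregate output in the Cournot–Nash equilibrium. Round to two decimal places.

99.11

Granite's profit: π_G = (272 - 1.5Q)q_G - (16q_G). Setting ∂π_G/∂q_G = 0: 256 - 3q_G - (3/2)(q_X) = 0.
Xenon's first-order condition: 190 - 3q_X - (3/2)(q_G) = 0.
So q_G = (256 - (3/2)q_X)/3 and q_X = (190 - (3/2)q_G)/3.
Solving the pair: q_G = 644/9, q_X = 248/9.
Total output Q = 644/9 + 248/9 = 892/9.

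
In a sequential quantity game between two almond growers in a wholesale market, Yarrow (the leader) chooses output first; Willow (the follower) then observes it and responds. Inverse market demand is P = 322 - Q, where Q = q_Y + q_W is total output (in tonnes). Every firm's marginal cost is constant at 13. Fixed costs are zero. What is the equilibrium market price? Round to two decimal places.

90.25

Solve by backward induction. Given q_Y, the follower Willow maximises π_W = (322 - q_Y - q_W)q_W - 13q_W.
∂π_W/∂q_W = 309 - q_Y - 2q_W = 0 gives the reaction function q_W = (309 - q_Y)/2.
Yarrow substitutes q_W(q_Y) into its own profit: π_Y = q_Y(322 - q_Y - (309 - q_Y)/2) - 13q_Y = (335/2 - (1/2)q_Y)q_Y - 13q_Y.
The leader's first-order condition 309/2 - q_Y = 0 yields q_Y = 309/2.
Then q_W = (309 - 309/2)/2 = 309/4.
Total output Q = 927/4, so price P = 322 - 927/4 = 361/4.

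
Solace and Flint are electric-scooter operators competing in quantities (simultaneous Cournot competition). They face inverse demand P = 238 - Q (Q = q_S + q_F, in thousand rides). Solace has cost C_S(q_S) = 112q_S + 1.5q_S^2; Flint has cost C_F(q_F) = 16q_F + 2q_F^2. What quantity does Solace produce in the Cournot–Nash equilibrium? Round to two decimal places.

18.41

Solace's profit: π_S = (238 - Q)q_S - (112q_S + (3/2)q_S²). Setting ∂π_S/∂q_S = 0: 126 - 5q_S - (q_F) = 0.
Flint's profit: π_F = (238 - Q)q_F - (16q_F + 2q_F²). Setting ∂π_F/∂q_F = 0: 222 - 6q_F - (q_S) = 0.
So q_S = (126 - q_F)/5 and q_F = (222 - q_S)/6.
Substituting one into the other gives q_S = 534/29 and q_F = 984/29.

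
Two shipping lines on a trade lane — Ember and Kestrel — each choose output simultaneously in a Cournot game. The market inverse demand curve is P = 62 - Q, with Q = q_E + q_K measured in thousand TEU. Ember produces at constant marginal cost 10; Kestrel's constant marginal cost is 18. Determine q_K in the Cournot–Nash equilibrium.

Ember's profit: π_E = (62 - Q)q_E - (10q_E). Setting ∂π_E/∂q_E = 0: 52 - 2q_E - (q_K) = 0.
Kestrel's profit: π_K = (62 - Q)q_K - (18q_K). Setting ∂π_K/∂q_K = 0: 44 - 2q_K - (q_E) = 0.
Rearranging gives the reaction functions q_E = (52 - q_K)/2 and q_K = (44 - q_E)/2.
Solving the pair: q_E = 20, q_K = 12.

12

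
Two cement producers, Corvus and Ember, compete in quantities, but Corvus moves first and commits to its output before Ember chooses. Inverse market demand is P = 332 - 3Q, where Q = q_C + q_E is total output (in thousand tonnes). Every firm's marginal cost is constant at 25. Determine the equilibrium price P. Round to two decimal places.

Solve by backward induction. Given q_C, the follower Ember maximises π_E = (332 - 3q_C - 3q_E)q_E - 25q_E.
Follower FOC: 307 - 3q_C - 6q_E = 0, so q_E(q_C) = (307 - 3q_C)/6.
Corvus substitutes q_E(q_C) into its own profit: π_C = q_C(332 - 3q_C - (307 - 3q_C)/2) - 25q_C = (357/2 - (3/2)q_C)q_C - 25q_C.
The leader's first-order condition 307/2 - 3q_C = 0 yields q_C = 307/6.
Then q_E = (307 - 3·(307/6))/6 = 307/12.
Total output Q = 307/4, so price P = 332 - 3·(307/4) = 407/4.

101.75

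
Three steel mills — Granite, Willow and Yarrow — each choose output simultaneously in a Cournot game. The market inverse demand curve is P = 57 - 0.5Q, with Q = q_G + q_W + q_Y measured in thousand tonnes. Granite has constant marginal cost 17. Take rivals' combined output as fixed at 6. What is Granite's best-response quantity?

With rivals' combined output fixed at 6, Granite's profit is π_G = (57 - (1/2)·6 - (1/2)q_G)q_G - (17q_G) = (54 - (1/2)q_G)q_G - (17q_G).
∂π_G/∂q_G = 37 - q_G = 0, so q_G = 37.

37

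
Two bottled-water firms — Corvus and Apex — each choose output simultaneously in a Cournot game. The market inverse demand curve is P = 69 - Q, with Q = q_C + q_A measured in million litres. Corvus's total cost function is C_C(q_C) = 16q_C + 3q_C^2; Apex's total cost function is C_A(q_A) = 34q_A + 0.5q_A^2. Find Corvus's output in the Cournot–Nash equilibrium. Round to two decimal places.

Corvus's profit: π_C = (69 - Q)q_C - (16q_C + 3q_C²). Setting ∂π_C/∂q_C = 0: 53 - 8q_C - (q_A) = 0.
Apex's first-order condition: 35 - 3q_A - (q_C) = 0.
Best responses: q_C = (53 - q_A)/8, q_A = (35 - q_C)/3.
Substituting one into the other gives q_C = 124/23 and q_A = 227/23.

5.39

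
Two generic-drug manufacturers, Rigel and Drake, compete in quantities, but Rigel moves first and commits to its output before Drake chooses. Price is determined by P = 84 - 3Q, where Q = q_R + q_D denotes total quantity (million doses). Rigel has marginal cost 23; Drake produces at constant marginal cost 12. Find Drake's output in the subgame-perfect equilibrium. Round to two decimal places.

7.83

The follower Drake best-responds to any q_R: π_D = (84 - 3Q)q_D - 12q_D.
Setting the follower's marginal profit to zero, 72 - 3q_R - 6q_D = 0, i.e. q_D = (72 - 3q_R)/6.
The leader anticipates this reaction. Substituting into P = 84 - 3Q gives P = 48 - (3/2)q_R, so π_R = (48 - (3/2)q_R)q_R - 23q_R.
Leader FOC: 25 - 3q_R = 0, so q_R = 25/3.
Then q_D = (72 - 3·(25/3))/6 = 47/6.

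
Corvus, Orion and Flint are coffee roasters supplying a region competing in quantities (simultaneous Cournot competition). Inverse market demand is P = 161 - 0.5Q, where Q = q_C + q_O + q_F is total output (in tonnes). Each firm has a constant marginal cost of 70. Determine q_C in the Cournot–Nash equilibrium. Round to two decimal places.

A representative firm's profit is π_i = q_i(161 - 0.5Q) - 70q_i.
First-order condition (treating rivals' output as given): 91 - q_i - (1/2)·Σ_{j≠i} q_j = 0.
By symmetry each firm produces the same amount; substituting Σ_{j≠i} q_j = 2q_i yields q_i = 91/2.

45.50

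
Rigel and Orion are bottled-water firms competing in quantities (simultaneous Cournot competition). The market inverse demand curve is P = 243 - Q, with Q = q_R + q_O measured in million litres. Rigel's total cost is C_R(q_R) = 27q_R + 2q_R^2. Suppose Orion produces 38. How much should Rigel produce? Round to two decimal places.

29.67

With the rival's output fixed at 38, Rigel's profit is π_R = (243 - 38 - q_R)q_R - (27q_R + 2q_R²) = (205 - q_R)q_R - (27q_R + 2q_R²).
∂π_R/∂q_R = 178 - 6q_R = 0, so q_R = 89/3.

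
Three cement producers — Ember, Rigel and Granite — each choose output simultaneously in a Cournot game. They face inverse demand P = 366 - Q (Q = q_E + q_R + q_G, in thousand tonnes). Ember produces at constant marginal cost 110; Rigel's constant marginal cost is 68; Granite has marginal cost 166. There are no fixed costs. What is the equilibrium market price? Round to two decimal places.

177.50

Ember's profit: π_E = (366 - Q)q_E - (110q_E). Setting ∂π_E/∂q_E = 0: 256 - 2q_E - (q_R + q_G) = 0.
Rigel's profit: π_R = (366 - Q)q_R - (68q_R). Setting ∂π_R/∂q_R = 0: 298 - 2q_R - (q_E + q_G) = 0.
Granite's first-order condition: 200 - 2q_G - (q_E + q_R) = 0.
Adding the 3 first-order conditions: 754 − 4Q = 0, so Q = 377/2.
Back-substituting: q_E = (256 − 377/2) = 135/2, q_R = (298 − 377/2) = 219/2, q_G = (200 − 377/2) = 23/2.
Total output Q = 377/2, so price P = 366 - 377/2 = 355/2.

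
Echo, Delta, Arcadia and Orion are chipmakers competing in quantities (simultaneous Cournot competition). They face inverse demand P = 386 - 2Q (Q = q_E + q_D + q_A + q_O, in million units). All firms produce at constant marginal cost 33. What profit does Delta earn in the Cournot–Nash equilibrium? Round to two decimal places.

2492.18

A representative firm's profit is π_i = q_i(386 - 2Q) - 33q_i.
First-order condition (treating rivals' output as given): 353 - 4q_i - 2·Σ_{j≠i} q_j = 0.
With identical firms every q_j equals q_i, so Σ_{j≠i} q_j = 3q_i and 353 = 10q_i, giving q_i = 353/10.
Price P = 386 - 2·(706/5) = 518/5.
Delta's profit: (518/5 - 33)·(353/10) = 2492.1800.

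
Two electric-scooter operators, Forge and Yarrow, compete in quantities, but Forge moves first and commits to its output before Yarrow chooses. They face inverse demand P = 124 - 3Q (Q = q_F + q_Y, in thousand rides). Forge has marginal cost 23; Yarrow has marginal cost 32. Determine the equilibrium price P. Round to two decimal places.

The follower Yarrow best-responds to any q_F: π_Y = (124 - 3Q)q_Y - 32q_Y.
Setting the follower's marginal profit to zero, 92 - 3q_F - 6q_Y = 0, i.e. q_Y = (92 - 3q_F)/6.
Forge substitutes q_Y(q_F) into its own profit: π_F = q_F(124 - 3q_F - (92 - 3q_F)/2) - 23q_F = (78 - (3/2)q_F)q_F - 23q_F.
Maximising: ∂π_F/∂q_F = 55 - 3q_F = 0, giving q_F = 55/3.
Then q_Y = (92 - 3·(55/3))/6 = 37/6.
Total output Q = 49/2, so price P = 124 - 3·(49/2) = 101/2.

50.50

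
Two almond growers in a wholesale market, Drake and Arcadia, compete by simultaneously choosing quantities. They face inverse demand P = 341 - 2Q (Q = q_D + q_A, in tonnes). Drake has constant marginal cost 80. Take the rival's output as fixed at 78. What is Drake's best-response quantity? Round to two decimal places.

26.25

With the rival's output fixed at 78, Drake's profit is π_D = (341 - 2·78 - 2q_D)q_D - (80q_D) = (185 - 2q_D)q_D - (80q_D).
∂π_D/∂q_D = 105 - 4q_D = 0, so q_D = 105/4.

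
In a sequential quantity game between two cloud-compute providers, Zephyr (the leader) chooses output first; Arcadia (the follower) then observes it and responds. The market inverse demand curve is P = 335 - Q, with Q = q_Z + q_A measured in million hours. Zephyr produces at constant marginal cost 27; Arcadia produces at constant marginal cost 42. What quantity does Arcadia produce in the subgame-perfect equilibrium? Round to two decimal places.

The follower Arcadia best-responds to any q_Z: π_A = (335 - Q)q_A - 42q_A.
Follower FOC: 293 - q_Z - 2q_A = 0, so q_A(q_Z) = (293 - q_Z)/2.
Zephyr substitutes q_A(q_Z) into its own profit: π_Z = q_Z(335 - q_Z - (293 - q_Z)/2) - 27q_Z = (377/2 - (1/2)q_Z)q_Z - 27q_Z.
The leader's first-order condition 323/2 - q_Z = 0 yields q_Z = 323/2.
Then q_A = (293 - 323/2)/2 = 263/4.

65.75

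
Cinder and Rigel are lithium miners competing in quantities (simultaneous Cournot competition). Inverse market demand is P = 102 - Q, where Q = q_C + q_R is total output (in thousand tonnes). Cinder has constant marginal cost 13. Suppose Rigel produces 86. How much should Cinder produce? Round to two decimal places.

1.50

With the rival's output fixed at 86, Cinder's profit is π_C = (102 - 86 - q_C)q_C - (13q_C) = (16 - q_C)q_C - (13q_C).
∂π_C/∂q_C = 3 - 2q_C = 0, so q_C = 3/2.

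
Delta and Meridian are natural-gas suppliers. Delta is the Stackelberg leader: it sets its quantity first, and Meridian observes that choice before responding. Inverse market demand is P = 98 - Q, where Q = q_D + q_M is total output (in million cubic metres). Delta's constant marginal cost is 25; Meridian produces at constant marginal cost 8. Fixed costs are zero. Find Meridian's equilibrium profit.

961

Solve by backward induction. Given q_D, the follower Meridian maximises π_M = (98 - q_D - q_M)q_M - 8q_M.
∂π_M/∂q_M = 90 - q_D - 2q_M = 0 gives the reaction function q_M = (90 - q_D)/2.
Delta substitutes q_M(q_D) into its own profit: π_D = q_D(98 - q_D - (90 - q_D)/2) - 25q_D = (53 - (1/2)q_D)q_D - 25q_D.
Maximising: ∂π_D/∂q_D = 28 - q_D = 0, giving q_D = 28.
Then q_M = (90 - 28)/2 = 31.
Price P = 98 - 59 = 39.
Meridian's profit: (39 - 8)·31 = 961.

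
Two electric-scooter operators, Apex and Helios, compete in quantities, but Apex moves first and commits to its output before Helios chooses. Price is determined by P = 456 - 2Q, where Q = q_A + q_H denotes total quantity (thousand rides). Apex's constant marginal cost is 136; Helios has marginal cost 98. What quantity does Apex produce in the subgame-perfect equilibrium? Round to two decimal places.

70.50

The follower Helios best-responds to any q_A: π_H = (456 - 2Q)q_H - 98q_H.
∂π_H/∂q_H = 358 - 2q_A - 4q_H = 0 gives the reaction function q_H = (358 - 2q_A)/4.
The leader anticipates this reaction. Substituting into P = 456 - 2Q gives P = 277 - q_A, so π_A = (277 - q_A)q_A - 136q_A.
The leader's first-order condition 141 - 2q_A = 0 yields q_A = 141/2.
Then q_H = (358 - 2·(141/2))/4 = 217/4.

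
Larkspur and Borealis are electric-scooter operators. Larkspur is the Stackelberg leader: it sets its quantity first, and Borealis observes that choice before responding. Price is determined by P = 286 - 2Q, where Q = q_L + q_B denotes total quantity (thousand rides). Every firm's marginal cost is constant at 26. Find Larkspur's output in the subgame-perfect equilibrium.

65

Solve by backward induction. Given q_L, the follower Borealis maximises π_B = (286 - 2q_L - 2q_B)q_B - 26q_B.
∂π_B/∂q_B = 260 - 2q_L - 4q_B = 0 gives the reaction function q_B = (260 - 2q_L)/4.
Larkspur substitutes q_B(q_L) into its own profit: π_L = q_L(286 - 2q_L - (260 - 2q_L)/2) - 26q_L = (156 - q_L)q_L - 26q_L.
Maximising: ∂π_L/∂q_L = 130 - 2q_L = 0, giving q_L = 65.
Then q_B = (260 - 2·65)/4 = 65/2.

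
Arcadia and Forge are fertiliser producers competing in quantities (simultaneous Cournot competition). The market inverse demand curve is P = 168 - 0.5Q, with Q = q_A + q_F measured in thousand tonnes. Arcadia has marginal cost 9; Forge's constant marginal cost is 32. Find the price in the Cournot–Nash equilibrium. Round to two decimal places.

69.67

Arcadia's profit: π_A = (168 - 0.5Q)q_A - (9q_A). Setting ∂π_A/∂q_A = 0: 159 - q_A - (1/2)(q_F) = 0.
Forge's profit: π_F = (168 - 0.5Q)q_F - (32q_F). Setting ∂π_F/∂q_F = 0: 136 - q_F - (1/2)(q_A) = 0.
Best responses: q_A = (159 - (1/2)q_F), q_F = (136 - (1/2)q_A).
Solving the pair: q_A = 364/3, q_F = 226/3.
Total output Q = 590/3, so price P = 168 - (1/2)·(590/3) = 209/3.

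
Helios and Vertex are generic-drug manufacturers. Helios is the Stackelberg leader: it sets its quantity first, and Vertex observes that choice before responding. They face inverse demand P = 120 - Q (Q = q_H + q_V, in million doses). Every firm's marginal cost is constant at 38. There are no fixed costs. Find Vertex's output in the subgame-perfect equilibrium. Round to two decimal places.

20.50

The follower Vertex best-responds to any q_H: π_V = (120 - Q)q_V - 38q_V.
Follower FOC: 82 - q_H - 2q_V = 0, so q_V(q_H) = (82 - q_H)/2.
The leader anticipates this reaction. Substituting into P = 120 - Q gives P = 79 - (1/2)q_H, so π_H = (79 - (1/2)q_H)q_H - 38q_H.
Leader FOC: 41 - q_H = 0, so q_H = 41.
Then q_V = (82 - 41)/2 = 41/2.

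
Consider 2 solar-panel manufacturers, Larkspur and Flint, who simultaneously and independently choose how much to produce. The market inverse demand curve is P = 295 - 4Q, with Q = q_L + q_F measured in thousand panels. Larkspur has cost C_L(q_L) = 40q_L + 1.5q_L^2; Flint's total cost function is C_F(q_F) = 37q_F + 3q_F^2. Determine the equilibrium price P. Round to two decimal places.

Larkspur's profit: π_L = (295 - 4Q)q_L - (40q_L + (3/2)q_L²). Setting ∂π_L/∂q_L = 0: 255 - 11q_L - 4(q_F) = 0.
Flint's profit: π_F = (295 - 4Q)q_F - (37q_F + 3q_F²). Setting ∂π_F/∂q_F = 0: 258 - 14q_F - 4(q_L) = 0.
Rearranging gives the reaction functions q_L = (255 - 4q_F)/11 and q_F = (258 - 4q_L)/14.
Substituting one into the other gives q_L = 423/23 and q_F = 303/23.
Total output Q = 726/23, so price P = 295 - 4·(726/23) = 168.7391.

168.74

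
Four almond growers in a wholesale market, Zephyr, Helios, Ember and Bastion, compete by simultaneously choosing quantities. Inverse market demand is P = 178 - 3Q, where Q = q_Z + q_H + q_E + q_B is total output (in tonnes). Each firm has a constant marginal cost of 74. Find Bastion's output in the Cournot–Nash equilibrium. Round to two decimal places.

6.93

A representative firm's profit is π_i = q_i(178 - 3Q) - 74q_i.
Setting ∂π_i/∂q_i = 0 with rivals' quantities fixed: 104 - 6q_i - 3·Σ_{j≠i} q_j = 0.
With identical firms every q_j equals q_i, so Σ_{j≠i} q_j = 3q_i and 104 = 15q_i, giving q_i = 104/15.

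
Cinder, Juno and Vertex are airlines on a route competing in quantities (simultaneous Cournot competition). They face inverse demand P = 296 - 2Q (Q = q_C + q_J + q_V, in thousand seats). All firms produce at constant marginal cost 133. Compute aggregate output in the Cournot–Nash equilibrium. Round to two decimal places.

61.13

Each firm earns π_i = (296 - 2Q)q_i - 133q_i.
First-order condition (treating rivals' output as given): 163 - 4q_i - 2·Σ_{j≠i} q_j = 0.
With identical firms every q_j equals q_i, so Σ_{j≠i} q_j = 2q_i and 163 = 8q_i, giving q_i = 163/8.
Total output Q = 163/8 + 163/8 + 163/8 = 489/8.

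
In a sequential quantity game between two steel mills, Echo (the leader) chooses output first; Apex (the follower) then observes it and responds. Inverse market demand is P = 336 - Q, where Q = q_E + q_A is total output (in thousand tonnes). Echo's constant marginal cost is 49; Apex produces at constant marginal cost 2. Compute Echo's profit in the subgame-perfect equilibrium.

The follower Apex best-responds to any q_E: π_A = (336 - Q)q_A - 2q_A.
∂π_A/∂q_A = 334 - q_E - 2q_A = 0 gives the reaction function q_A = (334 - q_E)/2.
Echo substitutes q_A(q_E) into its own profit: π_E = q_E(336 - q_E - (334 - q_E)/2) - 49q_E = (169 - (1/2)q_E)q_E - 49q_E.
Leader FOC: 120 - q_E = 0, so q_E = 120.
Then q_A = (334 - 120)/2 = 107.
Price P = 336 - 227 = 109.
Echo's profit: (109 - 49)·120 = 7200.

7200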